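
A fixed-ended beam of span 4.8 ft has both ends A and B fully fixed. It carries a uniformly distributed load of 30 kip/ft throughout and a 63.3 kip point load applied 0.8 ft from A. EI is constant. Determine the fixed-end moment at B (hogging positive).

Release both end moments; the primary structure is a simply-supported span AB with redundants M_A and M_B.
Simple-span end rotations at A and B under the given loads:
  at A: UDL 30: wL³/(24EI) = 138.2/EI
  at B: UDL 30: wL³/(24EI) = 138.2/EI
  at A: point load 63.3 at a = 0.8: Pab(L + b)/(6LEI) = 61.89/EI
  at B: point load 63.3 at a = 0.8: Pab(L + a)/(6LEI) = 39.39/EI
  θ_A0 = 200.1/EI,  θ_B0 = 177.6/EI
Flexibility coefficients: a unit moment at one end gives L/(3EI) there and L/(6EI) at the far end, so f₁₁ = f₂₂ = 1.6/EI and f₁₂ = f₂₁ = 0.8/EI.
Compatibility — zero rotation at each built-in end:
  1.6 M_A + 0.8 M_B = 200.1
  0.8 M_A + 1.6 M_B = 177.6
Solving the pair gives M_A = 92.77 kip·ft and M_B = 64.63 kip·ft (hogging).

M_B = 64.63 kip·ft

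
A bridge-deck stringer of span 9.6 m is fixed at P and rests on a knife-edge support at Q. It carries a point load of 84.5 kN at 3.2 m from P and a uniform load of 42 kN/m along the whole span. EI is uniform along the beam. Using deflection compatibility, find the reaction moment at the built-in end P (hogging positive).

Release the roller at Q. Primary structure: cantilever fixed at P.
Deflection at Q on the released cantilever, summing each load's contribution:
  point load 84.5 at a = 3.2: Pa²(3L − a)/(6EI) = 3692/EI
  UDL 42: wL⁴/(8EI) = 44591/EI
  δ_0 = 48283/EI
Flexibility coefficient — unit upward force at Q: δ_{QQ} = L³/(3EI) = 294.9/EI.
The prop prevents deflection at Q: R_Q = δ_0/δ_{QQ} = 48283/294.9 = 163.7 kN.
Moment equilibrium about P: M_P = Σ(load moments about P) − R_Q·L = 2206 − 163.7×9.6 = 634.1 kN·m.

M_P = 634.1 kN·m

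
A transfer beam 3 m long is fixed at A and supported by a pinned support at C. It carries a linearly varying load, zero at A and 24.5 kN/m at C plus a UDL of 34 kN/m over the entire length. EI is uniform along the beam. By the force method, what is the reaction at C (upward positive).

Remove the prop at C; the released (primary) structure is a cantilever built in at A.
Free-end deflection of the primary structure under the applied loading (downward +):
  triangular load, peak 24.5 at the free end: 11w₀L⁴/(120EI) = 181.9/EI
  UDL 34: wL⁴/(8EI) = 344.2/EI
  δ_0 = 526.2/EI
Flexibility coefficient — unit upward force at C: δ_{CC} = L³/(3EI) = 9/EI.
Compatibility at C: δ_0 − R_C·δ_{CC} = 0, so R_C = 526.2/9 = 58.46 kN.

R_C = 58.46 kN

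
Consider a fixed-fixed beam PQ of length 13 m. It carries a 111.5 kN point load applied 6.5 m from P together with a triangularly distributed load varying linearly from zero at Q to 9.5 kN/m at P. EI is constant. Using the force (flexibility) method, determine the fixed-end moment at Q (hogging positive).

M_Q = 234.7 kN·m

Take the two fixed-end moments M_P, M_Q as redundants; the released structure is the simple span PQ.
End rotations of the released simple span under the applied load (×1/EI):
  at P: point load 111.5 at a = 6.5: Pab(L + b)/(6LEI) = 1178/EI
  at Q: point load 111.5 at a = 6.5: Pab(L + a)/(6LEI) = 1178/EI
  at P: triangular load, peak 9.5: w₀L³/(45EI) = 463.8/EI
  at Q: triangular load, peak 9.5: 7w₀L³/(360EI) = 405.8/EI
  θ_P0 = 1642/EI,  θ_Q0 = 1584/EI
Flexibility coefficients: a unit moment at one end gives L/(3EI) there and L/(6EI) at the far end, so f₁₁ = f₂₂ = 4.333/EI and f₁₂ = f₂₁ = 2.167/EI.
Compatibility — zero rotation at each built-in end:
  4.333 M_P + 2.167 M_Q = 1642
  2.167 M_P + 4.333 M_Q = 1584
Solving the pair gives M_P = 261.5 kN·m and M_Q = 234.7 kN·m (hogging).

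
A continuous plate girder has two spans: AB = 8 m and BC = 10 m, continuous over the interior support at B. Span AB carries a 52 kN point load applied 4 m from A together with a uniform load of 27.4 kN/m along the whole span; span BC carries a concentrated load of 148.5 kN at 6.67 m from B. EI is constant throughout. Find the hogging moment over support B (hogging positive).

Take M_B as the redundant. Released structure: two simple spans AB and BC with a hinge at B.
Rotations at B on the released spans (each span's end-slope, ×1/EI):
  span AB: point load 52 at a = 4: Pab(L + a)/(6LEI) = 208/EI
  span AB: UDL 27.4: wL³/(24EI) = 584.5/EI
  span BC: point load 148.5 at a = 6.67: Pab(L + b)/(6LEI) = 732.8/EI
  relative rotation θ_0 = (792.5 + 732.8)/EI = 1525/EI
A unit hogging moment at B produces rotation L₁/(3EI) + L₂/(3EI) = 6/EI.
Compatibility: M_B·(L₁+L₂)/(3EI) = θ_0, giving M_B = 254.2 kN·m (hogging).

M_B = 254.2 kN·m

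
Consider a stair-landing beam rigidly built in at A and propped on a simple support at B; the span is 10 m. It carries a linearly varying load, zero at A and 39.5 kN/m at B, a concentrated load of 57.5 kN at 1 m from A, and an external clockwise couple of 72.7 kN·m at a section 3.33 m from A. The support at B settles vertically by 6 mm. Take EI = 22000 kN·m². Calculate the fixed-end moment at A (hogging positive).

Take the reaction at B as the redundant and release it; the primary structure is a cantilever fixed at A.
Deflection at B on the released cantilever, summing each load's contribution:
  triangular load, peak 39.5 at the free end: 11w₀L⁴/(120EI) = 36208/EI
  point load 57.5 at a = 1: Pa²(3L − a)/(6EI) = 277.9/EI
  clockwise couple 72.7 at a = 3.33: M₀a(2L − a)/(2EI) = 2018/EI
  δ_0 = 38504/EI
Flexibility coefficient — unit upward force at B: δ_{BB} = L³/(3EI) = 333.3/EI.
With EI = 22000 kN·m²: δ_0 = 1.7502 m and δ_{BB} = 0.015152 m/kN.
Compatibility — the beam at B must follow the support down by 0.006 m: δ_0 − R_B·δ_{BB} = 0.006, so R_B = (1.7502 − 0.006)/0.015152 = 115.1 kN.
Moment equilibrium about A: M_A = Σ(load moments about A) − R_B·L = 1447 − 115.1×10 = 295.7 kN·m.

M_A = 295.7 kN·m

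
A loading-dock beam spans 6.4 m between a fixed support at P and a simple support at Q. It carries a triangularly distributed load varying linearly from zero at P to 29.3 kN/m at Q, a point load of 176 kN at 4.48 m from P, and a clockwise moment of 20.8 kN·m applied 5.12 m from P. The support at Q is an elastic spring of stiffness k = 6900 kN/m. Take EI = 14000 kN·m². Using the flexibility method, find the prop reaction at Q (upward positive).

Take the reaction at Q as the redundant and release it; the primary structure is a cantilever fixed at P.
Primary-structure tip deflection at Q by superposition:
  triangular load, peak 29.3 at the free end: 11w₀L⁴/(120EI) = 4506/EI
  point load 176 at a = 4.48: Pa²(3L − a)/(6EI) = 8666/EI
  clockwise couple 20.8 at a = 5.12: M₀a(2L − a)/(2EI) = 408.9/EI
  δ_0 = 13581/EI
Tip deflection under a unit load at Q: L³/(3EI) = 87.38/EI.
With EI = 14000 kN·m²: δ_0 = 0.97008 m and δ_{QQ} = 0.006242 m/kN.
Compatibility — the spring shortens by R_Q/k under the reaction it provides: δ_0 − R_Q·δ_{QQ} = R_Q/k. With 1/k = 0.000145 m/kN, R_Q = δ_0 / (δ_{QQ} + 1/k) = 0.97008 / (0.006242 + 0.000145) = 151.9 kN.

R_Q = 151.9 kN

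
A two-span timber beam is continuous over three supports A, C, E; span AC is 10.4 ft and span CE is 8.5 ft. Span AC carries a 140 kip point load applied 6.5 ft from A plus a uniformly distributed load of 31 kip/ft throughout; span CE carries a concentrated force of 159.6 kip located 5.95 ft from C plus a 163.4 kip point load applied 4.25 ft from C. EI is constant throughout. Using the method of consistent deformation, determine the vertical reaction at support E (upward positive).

Release continuity at C by inserting a hinge; the redundant is the internal moment M_C. The primary structure is two simply-supported spans AC and CE.
End slopes at the hinge C, treating each span as simply supported:
  span AC: point load 140 at a = 6.5: Pab(L + a)/(6LEI) = 961.2/EI
  span AC: UDL 31: wL³/(24EI) = 1453/EI
  span CE: point load 159.6 at a = 5.95: Pab(L + b)/(6LEI) = 524.7/EI
  span CE: point load 163.4 at a = 4.25: Pab(L + b)/(6LEI) = 737.9/EI
  relative rotation θ_0 = (2414 + 1263)/EI = 3677/EI
A unit hogging moment at C produces rotation L₁/(3EI) + L₂/(3EI) = 6.3/EI.
Slope continuity at C: θ_0 = M_C·6.3/EI, so M_C = 3677/6.3 = 583.6 kip·ft (hogging).
Span CE, ΣM about E: R_C^{CE}·8.5 = 1101 + 583.6, so R_C^{CE} = 198.2 kip and R_E = 323 − 198.2 = 124.8 kip.

R_E = 124.8 kip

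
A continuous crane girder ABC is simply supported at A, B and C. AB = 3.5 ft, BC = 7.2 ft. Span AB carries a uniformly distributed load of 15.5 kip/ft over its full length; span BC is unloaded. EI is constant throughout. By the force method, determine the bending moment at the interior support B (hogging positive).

M_B = 7.764 kip·ft

Take M_B as the redundant. Released structure: two simple spans AB and BC with a hinge at B.
End slopes at the hinge B, treating each span as simply supported:
  span AB: UDL 15.5: wL³/(24EI) = 27.69/EI
  relative rotation θ_0 = (27.69 + 0)/EI = 27.69/EI
A unit hogging moment at B produces rotation L₁/(3EI) + L₂/(3EI) = 3.567/EI.
Slope continuity at B: θ_0 = M_B·3.567/EI, so M_B = 27.69/3.567 = 7.764 kip·ft (hogging).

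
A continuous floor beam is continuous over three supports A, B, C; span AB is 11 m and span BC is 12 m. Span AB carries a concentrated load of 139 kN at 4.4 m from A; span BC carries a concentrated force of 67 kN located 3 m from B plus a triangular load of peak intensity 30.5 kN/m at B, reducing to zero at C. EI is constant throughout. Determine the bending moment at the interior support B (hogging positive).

M_B = 344.4 kN·m

Release continuity at B by inserting a hinge; the redundant is the internal moment M_B. The primary structure is two simply-supported spans AB and BC.
End slopes at the hinge B, treating each span as simply supported:
  span AB: point load 139 at a = 4.4: Pab(L + a)/(6LEI) = 941.9/EI
  span BC: point load 67 at a = 3: Pab(L + b)/(6LEI) = 527.6/EI
  span BC: triangular load, peak 30.5: w₀L³/(45EI) = 1171/EI
  relative rotation θ_0 = (941.9 + 1699)/EI = 2641/EI
A unit hogging moment at B produces rotation L₁/(3EI) + L₂/(3EI) = 7.667/EI.
Compatibility: M_B·(L₁+L₂)/(3EI) = θ_0, giving M_B = 344.4 kN·m (hogging).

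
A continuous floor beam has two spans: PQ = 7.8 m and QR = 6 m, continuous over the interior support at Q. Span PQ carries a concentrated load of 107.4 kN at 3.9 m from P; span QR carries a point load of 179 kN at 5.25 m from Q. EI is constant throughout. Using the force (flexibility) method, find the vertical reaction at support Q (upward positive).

R_Q = 110.7 kN

Insert a hinge at Q; M_Q is the redundant, and each span becomes simply supported.
Rotations at Q on the released spans (each span's end-slope, ×1/EI):
  span PQ: point load 107.4 at a = 3.9: Pab(L + a)/(6LEI) = 408.4/EI
  span QR: point load 179 at a = 5.25: Pab(L + b)/(6LEI) = 132.2/EI
  relative rotation θ_0 = (408.4 + 132.2)/EI = 540.5/EI
A unit hogging moment at Q produces rotation L₁/(3EI) + L₂/(3EI) = 4.6/EI.
Slope continuity at Q: θ_0 = M_Q·4.6/EI, so M_Q = 540.5/4.6 = 117.5 kN·m (hogging).
Span PQ, ΣM about P with M_Q applied at Q: R_Q^{PQ}·7.8 = 418.9 + 117.5, so R_Q^{PQ} = 68.77 kN and R_P = 107.4 − 68.77 = 38.63 kN.
Span QR, ΣM about R: R_Q^{QR}·6 = 134.2 + 117.5, so R_Q^{QR} = 41.96 kN and R_R = 179 − 41.96 = 137 kN.
R_Q = 68.77 + 41.96 = 110.7 kN.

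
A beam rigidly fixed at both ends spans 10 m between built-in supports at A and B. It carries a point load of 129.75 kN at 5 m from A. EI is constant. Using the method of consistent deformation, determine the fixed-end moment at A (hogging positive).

M_A = 162.2 kN·m

Take the two fixed-end moments M_A, M_B as redundants; the released structure is the simple span AB.
On the primary (simply-supported) span, the end slopes from the loading are:
  at A: point load 129.75 at a = 5: Pab(L + b)/(6LEI) = 810.9/EI
  at B: point load 129.75 at a = 5: Pab(L + a)/(6LEI) = 810.9/EI
  θ_A0 = 810.9/EI,  θ_B0 = 810.9/EI
Flexibility coefficients: a unit moment at one end gives L/(3EI) there and L/(6EI) at the far end, so f₁₁ = f₂₂ = 3.333/EI and f₁₂ = f₂₁ = 1.667/EI.
Compatibility — zero rotation at each built-in end:
  3.333 M_A + 1.667 M_B = 810.9
  1.667 M_A + 3.333 M_B = 810.9
Solving the pair gives M_A = 162.2 kN·m and M_B = 162.2 kN·m (hogging).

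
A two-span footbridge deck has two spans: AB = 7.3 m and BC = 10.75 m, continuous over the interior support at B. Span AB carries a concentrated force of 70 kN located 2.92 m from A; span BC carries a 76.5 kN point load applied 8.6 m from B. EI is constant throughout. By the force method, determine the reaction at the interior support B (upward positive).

R_B = 62.1 kN

Take M_B as the redundant. Released structure: two simple spans AB and BC with a hinge at B.
Rotations at B on the released spans (each span's end-slope, ×1/EI):
  span AB: point load 70 at a = 2.92: Pab(L + a)/(6LEI) = 208.9/EI
  span BC: point load 76.5 at a = 8.6: Pab(L + b)/(6LEI) = 282.9/EI
  relative rotation θ_0 = (208.9 + 282.9)/EI = 491.8/EI
A unit hogging moment at B produces rotation L₁/(3EI) + L₂/(3EI) = 6.017/EI.
Compatibility: M_B·(L₁+L₂)/(3EI) = θ_0, giving M_B = 81.74 kN·m (hogging).
Span AB, ΣM about A with M_B applied at B: R_B^{AB}·7.3 = 204.4 + 81.74, so R_B^{AB} = 39.2 kN and R_A = 70 − 39.2 = 30.8 kN.
Span BC, ΣM about C: R_B^{BC}·10.75 = 164.5 + 81.74, so R_B^{BC} = 22.9 kN and R_C = 76.5 − 22.9 = 53.6 kN.
R_B = 39.2 + 22.9 = 62.1 kN.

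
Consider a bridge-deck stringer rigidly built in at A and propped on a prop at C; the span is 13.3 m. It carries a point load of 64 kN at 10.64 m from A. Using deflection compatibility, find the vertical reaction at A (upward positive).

R_A = 18.94 kN

Release the roller at C. Primary structure: cantilever fixed at A.
Downward deflection at the released point C due to the loads:
  point load 64 at a = 10.64: Pa²(3L − a)/(6EI) = 35333/EI
Tip deflection under a unit load at C: L³/(3EI) = 784.2/EI.
The prop prevents deflection at C: R_C = δ_0/δ_{CC} = 35333/784.2 = 45.06 kN.
Vertical equilibrium: R_A = ΣP − R_C = 64 − 45.06 = 18.94 kN.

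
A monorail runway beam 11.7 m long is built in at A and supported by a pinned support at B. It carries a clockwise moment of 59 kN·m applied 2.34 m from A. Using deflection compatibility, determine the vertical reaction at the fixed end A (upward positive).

Release the roller at B. Primary structure: cantilever fixed at A.
Downward deflection at the released point B due to the loads:
  clockwise couple 59 at a = 2.34: M₀a(2L − a)/(2EI) = 1454/EI
Flexibility coefficient — unit upward force at B: δ_{BB} = L³/(3EI) = 533.9/EI.
The prop prevents deflection at B: R_B = δ_0/δ_{BB} = 1454/533.9 = 2.723 kN.
Vertical equilibrium: R_A = ΣP − R_B = 0 − 2.723 = -2.723 kN.

R_A = -2.723 kN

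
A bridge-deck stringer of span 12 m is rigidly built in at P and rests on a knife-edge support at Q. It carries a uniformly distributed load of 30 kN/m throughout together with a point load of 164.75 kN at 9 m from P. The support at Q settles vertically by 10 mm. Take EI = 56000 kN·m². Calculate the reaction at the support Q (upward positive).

Choose R_Q as the redundant. The primary structure is the cantilever fixed at P.
Primary-structure tip deflection at Q by superposition:
  UDL 30: wL⁴/(8EI) = 77760/EI
  point load 164.75 at a = 9: Pa²(3L − a)/(6EI) = 60051/EI
  δ_0 = 137811/EI
Flexibility coefficient — unit upward force at Q: δ_{QQ} = L³/(3EI) = 576/EI.
With EI = 56000 kN·m²: δ_0 = 2.4609 m and δ_{QQ} = 0.010286 m/kN.
Compatibility — the beam at Q must follow the support down by 0.01 m: δ_0 − R_Q·δ_{QQ} = 0.01, so R_Q = (2.4609 − 0.01)/0.010286 = 238.3 kN.

R_Q = 238.3 kN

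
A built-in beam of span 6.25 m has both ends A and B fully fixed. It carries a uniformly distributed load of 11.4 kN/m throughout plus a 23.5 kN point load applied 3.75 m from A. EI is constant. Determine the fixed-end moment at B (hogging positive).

Release both end moments; the primary structure is a simply-supported span AB with redundants M_A and M_B.
Simple-span end rotations at A and B under the given loads:
  at A: UDL 11.4: wL³/(24EI) = 116/EI
  at B: UDL 11.4: wL³/(24EI) = 116/EI
  at A: point load 23.5 at a = 3.75: Pab(L + b)/(6LEI) = 51.41/EI
  at B: point load 23.5 at a = 3.75: Pab(L + a)/(6LEI) = 58.75/EI
  θ_A0 = 167.4/EI,  θ_B0 = 174.7/EI
Flexibility coefficients: a unit moment at one end gives L/(3EI) there and L/(6EI) at the far end, so f₁₁ = f₂₂ = 2.083/EI and f₁₂ = f₂₁ = 1.042/EI.
Compatibility — zero rotation at each built-in end:
  2.083 M_A + 1.042 M_B = 167.4
  1.042 M_A + 2.083 M_B = 174.7
Solving the pair gives M_A = 51.21 kN·m and M_B = 58.26 kN·m (hogging).

M_B = 58.26 kN·m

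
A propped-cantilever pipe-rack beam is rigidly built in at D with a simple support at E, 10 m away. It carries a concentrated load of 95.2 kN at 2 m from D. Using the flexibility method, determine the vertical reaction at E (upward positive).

Release the roller at E. Primary structure: cantilever fixed at D.
Primary-structure tip deflection at E by superposition:
  point load 95.2 at a = 2: Pa²(3L − a)/(6EI) = 1777/EI
Tip deflection under a unit load at E: L³/(3EI) = 333.3/EI.
The prop prevents deflection at E: R_E = δ_0/δ_{EE} = 1777/333.3 = 5.331 kN.

R_E = 5.331 kN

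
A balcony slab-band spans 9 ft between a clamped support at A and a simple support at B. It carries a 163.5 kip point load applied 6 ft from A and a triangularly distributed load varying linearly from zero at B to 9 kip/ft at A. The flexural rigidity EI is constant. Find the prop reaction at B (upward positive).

R_B = 92.88 kip

Release the roller at B. Primary structure: cantilever fixed at A.
Free-end deflection of the primary structure under the applied loading (downward +):
  point load 163.5 at a = 6: Pa²(3L − a)/(6EI) = 20601/EI
  triangular load, peak 9 at the fixed end: w₀L⁴/(30EI) = 1968/EI
  δ_0 = 22569/EI
Tip deflection under a unit load at B: L³/(3EI) = 243/EI.
The prop prevents deflection at B: R_B = δ_0/δ_{BB} = 22569/243 = 92.88 kip.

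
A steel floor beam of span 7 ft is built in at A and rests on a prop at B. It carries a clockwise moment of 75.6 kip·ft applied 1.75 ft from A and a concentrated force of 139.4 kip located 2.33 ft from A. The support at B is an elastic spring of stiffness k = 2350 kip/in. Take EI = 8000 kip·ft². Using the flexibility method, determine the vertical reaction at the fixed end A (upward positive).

R_A = 111.8 kip

Release the roller at B. Primary structure: cantilever fixed at A.
Free-end deflection of the primary structure under the applied loading (downward +):
  clockwise couple 75.6 at a = 1.75: M₀a(2L − a)/(2EI) = 810.3/EI
  point load 139.4 at a = 2.33: Pa²(3L − a)/(6EI) = 2355/EI
  δ_0 = 3165/EI
Flexibility coefficient — unit upward force at B: δ_{BB} = L³/(3EI) = 114.3/EI.
With EI = 8000 kip·ft²: δ_0 = 0.39565 ft and δ_{BB} = 0.014292 ft/kip.
Compatibility — the spring shortens by R_B/k under the reaction it provides: δ_0 − R_B·δ_{BB} = R_B/k. With 1/k = 1/(2350×12) ft/kip = 0.000035 ft/kip, R_B = δ_0 / (δ_{BB} + 1/k) = 0.39565 / (0.014292 + 0.000035) = 27.62 kip.
Vertical equilibrium: R_A = ΣP − R_B = 139.4 − 27.62 = 111.8 kip.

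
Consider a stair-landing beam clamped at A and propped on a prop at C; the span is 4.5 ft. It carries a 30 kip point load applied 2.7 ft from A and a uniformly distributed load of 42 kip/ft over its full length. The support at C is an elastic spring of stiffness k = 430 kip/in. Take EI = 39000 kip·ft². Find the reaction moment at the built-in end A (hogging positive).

Take the reaction at C as the redundant and release it; the primary structure is a cantilever fixed at A.
Deflection at C on the released cantilever, summing each load's contribution:
  point load 30 at a = 2.7: Pa²(3L − a)/(6EI) = 393.7/EI
  UDL 42: wL⁴/(8EI) = 2153/EI
  δ_0 = 2546/EI
Tip deflection under a unit load at C: L³/(3EI) = 30.38/EI.
With EI = 39000 kip·ft²: δ_0 = 0.065295 ft and δ_{CC} = 0.000779 ft/kip.
Compatibility — the spring shortens by R_C/k under the reaction it provides: δ_0 − R_C·δ_{CC} = R_C/k. With 1/k = 1/(430×12) ft/kip = 0.000194 ft/kip, R_C = δ_0 / (δ_{CC} + 1/k) = 0.065295 / (0.000779 + 0.000194) = 67.13 kip.
Moment equilibrium about A: M_A = Σ(load moments about A) − R_C·L = 506.2 − 67.13×4.5 = 204.2 kip·ft.

M_A = 204.2 kip·ft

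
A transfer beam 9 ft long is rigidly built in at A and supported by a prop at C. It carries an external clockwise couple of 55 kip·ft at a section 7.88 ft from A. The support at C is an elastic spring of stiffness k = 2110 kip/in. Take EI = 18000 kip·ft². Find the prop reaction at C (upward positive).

R_C = 8.998 kip

Take the reaction at C as the redundant and release it; the primary structure is a cantilever fixed at A.
Deflection at C on the released cantilever, summing each load's contribution:
  clockwise couple 55 at a = 7.88: M₀a(2L − a)/(2EI) = 2193/EI
Tip deflection under a unit load at C: L³/(3EI) = 243/EI.
With EI = 18000 kip·ft²: δ_0 = 0.12183 ft and δ_{CC} = 0.0135 ft/kip.
Compatibility — the spring shortens by R_C/k under the reaction it provides: δ_0 − R_C·δ_{CC} = R_C/k. With 1/k = 1/(2110×12) ft/kip = 0.000039 ft/kip, R_C = δ_0 / (δ_{CC} + 1/k) = 0.12183 / (0.0135 + 0.000039) = 8.998 kip.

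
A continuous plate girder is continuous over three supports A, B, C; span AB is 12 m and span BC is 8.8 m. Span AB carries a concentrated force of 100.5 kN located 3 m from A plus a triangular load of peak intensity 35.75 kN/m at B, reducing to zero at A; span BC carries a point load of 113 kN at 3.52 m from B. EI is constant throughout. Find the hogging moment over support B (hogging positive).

Take M_B as the redundant. Released structure: two simple spans AB and BC with a hinge at B.
Discontinuity in slope at B on the released structure — sum the simple-span end rotations:
  span AB: point load 100.5 at a = 3: Pab(L + a)/(6LEI) = 565.3/EI
  span AB: triangular load, peak 35.75: w₀L³/(45EI) = 1373/EI
  span BC: point load 113 at a = 3.52: Pab(L + b)/(6LEI) = 560/EI
  relative rotation θ_0 = (1938 + 560)/EI = 2498/EI
A unit hogging moment at B produces rotation L₁/(3EI) + L₂/(3EI) = 6.933/EI.
Slope continuity at B: θ_0 = M_B·6.933/EI, so M_B = 2498/6.933 = 360.3 kN·m (hogging).

M_B = 360.3 kN·m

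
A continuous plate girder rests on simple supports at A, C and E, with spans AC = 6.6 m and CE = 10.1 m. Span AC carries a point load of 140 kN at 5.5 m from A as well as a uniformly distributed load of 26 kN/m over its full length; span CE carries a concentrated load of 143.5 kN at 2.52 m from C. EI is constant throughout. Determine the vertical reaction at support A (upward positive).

Release continuity at C by inserting a hinge; the redundant is the internal moment M_C. The primary structure is two simply-supported spans AC and CE.
Discontinuity in slope at C on the released structure — sum the simple-span end rotations:
  span AC: point load 140 at a = 5.5: Pab(L + a)/(6LEI) = 258.8/EI
  span AC: UDL 26: wL³/(24EI) = 311.5/EI
  span CE: point load 143.5 at a = 2.52: Pab(L + b)/(6LEI) = 799.7/EI
  relative rotation θ_0 = (570.3 + 799.7)/EI = 1370/EI
A unit hogging moment at C produces rotation L₁/(3EI) + L₂/(3EI) = 5.567/EI.
Compatibility: M_C·(L₁+L₂)/(3EI) = θ_0, giving M_C = 246.1 kN·m (hogging).
Span AC, ΣM about A with M_C applied at C: R_C^{AC}·6.6 = 1336 + 246.1, so R_C^{AC} = 239.8 kN and R_A = 311.6 − 239.8 = 71.85 kN.

R_A = 71.85 kN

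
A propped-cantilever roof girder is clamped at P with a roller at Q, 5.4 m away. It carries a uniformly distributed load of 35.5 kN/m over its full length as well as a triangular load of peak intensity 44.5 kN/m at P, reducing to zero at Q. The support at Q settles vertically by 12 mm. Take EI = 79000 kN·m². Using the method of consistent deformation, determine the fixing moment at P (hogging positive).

Release the roller at Q. Primary structure: cantilever fixed at P.
Primary-structure tip deflection at Q by superposition:
  UDL 35.5: wL⁴/(8EI) = 3773/EI
  triangular load, peak 44.5 at the fixed end: w₀L⁴/(30EI) = 1261/EI
  δ_0 = 5035/EI
Tip deflection under a unit load at Q: L³/(3EI) = 52.49/EI.
With EI = 79000 kN·m²: δ_0 = 0.063728 m and δ_{QQ} = 0.000664 m/kN.
Compatibility — the beam at Q must follow the support down by 0.012 m: δ_0 − R_Q·δ_{QQ} = 0.012, so R_Q = (0.063728 − 0.012)/0.000664 = 77.86 kN.
Moment equilibrium about P: M_P = Σ(load moments about P) − R_Q·L = 733.9 − 77.86×5.4 = 313.4 kN·m.

M_P = 313.4 kN·m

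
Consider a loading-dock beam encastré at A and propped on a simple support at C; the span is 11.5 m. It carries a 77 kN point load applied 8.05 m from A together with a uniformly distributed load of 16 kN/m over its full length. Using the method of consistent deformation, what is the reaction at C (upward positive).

Take the reaction at C as the redundant and release it; the primary structure is a cantilever fixed at A.
Downward deflection at the released point C due to the loads:
  point load 77 at a = 8.05: Pa²(3L − a)/(6EI) = 21997/EI
  UDL 16: wL⁴/(8EI) = 34980/EI
  δ_0 = 56977/EI
Flexibility coefficient — unit upward force at C: δ_{CC} = L³/(3EI) = 507/EI.
Compatibility at C: δ_0 − R_C·δ_{CC} = 0, so R_C = 56977/507 = 112.4 kN.

R_C = 112.4 kN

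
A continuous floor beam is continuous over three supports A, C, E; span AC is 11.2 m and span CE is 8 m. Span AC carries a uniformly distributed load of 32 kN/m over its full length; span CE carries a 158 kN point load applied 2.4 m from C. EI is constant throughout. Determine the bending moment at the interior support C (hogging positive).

M_C = 386.7 kN·m

Insert a hinge at C; M_C is the redundant, and each span becomes simply supported.
Rotations at C on the released spans (each span's end-slope, ×1/EI):
  span AC: UDL 32: wL³/(24EI) = 1873/EI
  span CE: point load 158 at a = 2.4: Pab(L + b)/(6LEI) = 601.7/EI
  relative rotation θ_0 = (1873 + 601.7)/EI = 2475/EI
A unit hogging moment at C produces rotation L₁/(3EI) + L₂/(3EI) = 6.4/EI.
Compatibility: M_C·(L₁+L₂)/(3EI) = θ_0, giving M_C = 386.7 kN·m (hogging).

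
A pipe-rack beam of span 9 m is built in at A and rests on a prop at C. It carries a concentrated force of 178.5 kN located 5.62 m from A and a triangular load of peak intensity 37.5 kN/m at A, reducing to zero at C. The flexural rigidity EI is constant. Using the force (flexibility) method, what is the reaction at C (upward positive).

R_C = 116.4 kN

Release the roller at C. Primary structure: cantilever fixed at A.
Deflection at C on the released cantilever, summing each load's contribution:
  point load 178.5 at a = 5.62: Pa²(3L − a)/(6EI) = 20089/EI
  triangular load, peak 37.5 at the fixed end: w₀L⁴/(30EI) = 8201/EI
  δ_0 = 28291/EI
Flexibility coefficient — unit upward force at C: δ_{CC} = L³/(3EI) = 243/EI.
Compatibility at C: δ_0 − R_C·δ_{CC} = 0, so R_C = 28291/243 = 116.4 kN.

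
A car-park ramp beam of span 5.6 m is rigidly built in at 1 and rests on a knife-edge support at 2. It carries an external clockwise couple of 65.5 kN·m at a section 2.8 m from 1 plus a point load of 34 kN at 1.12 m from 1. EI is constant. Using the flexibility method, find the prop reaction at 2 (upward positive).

R_2 = 15.06 kN

Release the roller at 2. Primary structure: cantilever fixed at 1.
Primary-structure tip deflection at 2 by superposition:
  clockwise couple 65.5 at a = 2.8: M₀a(2L − a)/(2EI) = 770.3/EI
  point load 34 at a = 1.12: Pa²(3L − a)/(6EI) = 111.5/EI
  δ_0 = 881.7/EI
Flexibility coefficient — unit upward force at 2: δ_{22} = L³/(3EI) = 58.54/EI.
The prop prevents deflection at 2: R_2 = δ_0/δ_{22} = 881.7/58.54 = 15.06 kN.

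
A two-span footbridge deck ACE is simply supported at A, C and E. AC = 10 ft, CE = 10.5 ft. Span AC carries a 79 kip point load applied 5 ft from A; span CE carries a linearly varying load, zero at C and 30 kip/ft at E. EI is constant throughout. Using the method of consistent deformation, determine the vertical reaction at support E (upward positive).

R_E = 88.71 kip

Insert a hinge at C; M_C is the redundant, and each span becomes simply supported.
Rotations at C on the released spans (each span's end-slope, ×1/EI):
  span AC: point load 79 at a = 5: Pab(L + a)/(6LEI) = 493.8/EI
  span CE: triangular load, peak 30: 7w₀L³/(360EI) = 675.3/EI
  relative rotation θ_0 = (493.8 + 675.3)/EI = 1169/EI
A unit hogging moment at C produces rotation L₁/(3EI) + L₂/(3EI) = 6.833/EI.
Slope continuity at C: θ_0 = M_C·6.833/EI, so M_C = 1169/6.833 = 171.1 kip·ft (hogging).
Span CE, ΣM about E: R_C^{CE}·10.5 = 551.2 + 171.1, so R_C^{CE} = 68.79 kip and R_E = 157.5 − 68.79 = 88.71 kip.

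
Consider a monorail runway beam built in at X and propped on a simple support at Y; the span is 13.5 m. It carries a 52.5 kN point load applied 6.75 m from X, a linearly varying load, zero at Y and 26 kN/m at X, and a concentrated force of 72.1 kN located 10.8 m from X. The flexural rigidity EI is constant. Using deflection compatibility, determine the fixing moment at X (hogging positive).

M_X = 542.2 kN·m

Choose R_Y as the redundant. The primary structure is the cantilever fixed at X.
Deflection at Y on the released cantilever, summing each load's contribution:
  point load 52.5 at a = 6.75: Pa²(3L − a)/(6EI) = 13455/EI
  triangular load, peak 26 at the fixed end: w₀L⁴/(30EI) = 28786/EI
  point load 72.1 at a = 10.8: Pa²(3L − a)/(6EI) = 41628/EI
  δ_0 = 83870/EI
Flexibility coefficient — unit upward force at Y: δ_{YY} = L³/(3EI) = 820.1/EI.
Compatibility at Y: δ_0 − R_Y·δ_{YY} = 0, so R_Y = 83870/820.1 = 102.3 kN.
Moment equilibrium about X: M_X = Σ(load moments about X) − R_Y·L = 1923 − 102.3×13.5 = 542.2 kN·m.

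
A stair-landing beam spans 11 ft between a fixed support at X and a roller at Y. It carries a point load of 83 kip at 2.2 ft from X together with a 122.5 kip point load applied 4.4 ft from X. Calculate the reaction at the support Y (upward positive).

R_Y = 30.13 kip

Release the roller at Y. Primary structure: cantilever fixed at X.
Primary-structure tip deflection at Y by superposition:
  point load 83 at a = 2.2: Pa²(3L − a)/(6EI) = 2062/EI
  point load 122.5 at a = 4.4: Pa²(3L − a)/(6EI) = 11305/EI
  δ_0 = 13367/EI
Flexibility coefficient — unit upward force at Y: δ_{YY} = L³/(3EI) = 443.7/EI.
Compatibility at Y: δ_0 − R_Y·δ_{YY} = 0, so R_Y = 13367/443.7 = 30.13 kip.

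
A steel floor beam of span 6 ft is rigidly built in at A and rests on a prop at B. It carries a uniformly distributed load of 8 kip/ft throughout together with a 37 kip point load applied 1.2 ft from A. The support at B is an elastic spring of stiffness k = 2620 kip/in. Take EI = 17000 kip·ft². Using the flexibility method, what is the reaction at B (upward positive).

Release the roller at B. Primary structure: cantilever fixed at A.
Primary-structure tip deflection at B by superposition:
  UDL 8: wL⁴/(8EI) = 1296/EI
  point load 37 at a = 1.2: Pa²(3L − a)/(6EI) = 149.2/EI
  δ_0 = 1445/EI
Flexibility coefficient — unit upward force at B: δ_{BB} = L³/(3EI) = 72/EI.
With EI = 17000 kip·ft²: δ_0 = 0.085011 ft and δ_{BB} = 0.004235 ft/kip.
Compatibility — the spring shortens by R_B/k under the reaction it provides: δ_0 − R_B·δ_{BB} = R_B/k. With 1/k = 1/(2620×12) ft/kip = 0.000032 ft/kip, R_B = δ_0 / (δ_{BB} + 1/k) = 0.085011 / (0.004235 + 0.000032) = 19.92 kip.

R_B = 19.92 kip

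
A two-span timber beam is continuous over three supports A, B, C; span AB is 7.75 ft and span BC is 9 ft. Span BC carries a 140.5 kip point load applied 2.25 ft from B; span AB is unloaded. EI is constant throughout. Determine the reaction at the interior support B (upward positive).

Release continuity at B by inserting a hinge; the redundant is the internal moment M_B. The primary structure is two simply-supported spans AB and BC.
Rotations at B on the released spans (each span's end-slope, ×1/EI):
  span BC: point load 140.5 at a = 2.25: Pab(L + b)/(6LEI) = 622.4/EI
  relative rotation θ_0 = (0 + 622.4)/EI = 622.4/EI
A unit hogging moment at B produces rotation L₁/(3EI) + L₂/(3EI) = 5.583/EI.
Compatibility: M_B·(L₁+L₂)/(3EI) = θ_0, giving M_B = 111.5 kip·ft (hogging).
Span AB, ΣM about A with M_B applied at B: R_B^{AB}·7.75 = 0 + 111.5, so R_B^{AB} = 14.38 kip and R_A = 0 − 14.38 = -14.38 kip.
Span BC, ΣM about C: R_B^{BC}·9 = 948.4 + 111.5, so R_B^{BC} = 117.8 kip and R_C = 140.5 − 117.8 = 22.74 kip.
R_B = 14.38 + 117.8 = 132.1 kip.

R_B = 132.1 kip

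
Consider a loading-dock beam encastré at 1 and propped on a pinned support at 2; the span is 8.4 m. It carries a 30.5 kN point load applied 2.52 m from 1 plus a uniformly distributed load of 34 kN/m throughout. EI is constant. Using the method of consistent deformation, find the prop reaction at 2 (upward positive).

Release the roller at 2. Primary structure: cantilever fixed at 1.
Deflection at 2 on the released cantilever, summing each load's contribution:
  point load 30.5 at a = 2.52: Pa²(3L − a)/(6EI) = 732.1/EI
  UDL 34: wL⁴/(8EI) = 21160/EI
  δ_0 = 21892/EI
Tip deflection under a unit load at 2: L³/(3EI) = 197.6/EI.
The prop prevents deflection at 2: R_2 = δ_0/δ_{22} = 21892/197.6 = 110.8 kN.

R_2 = 110.8 kN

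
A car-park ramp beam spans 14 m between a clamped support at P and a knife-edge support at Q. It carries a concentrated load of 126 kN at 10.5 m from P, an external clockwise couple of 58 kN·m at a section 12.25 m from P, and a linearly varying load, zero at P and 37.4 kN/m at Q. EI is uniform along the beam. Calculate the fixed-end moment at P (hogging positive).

Release the roller at Q. Primary structure: cantilever fixed at P.
Downward deflection at the released point Q due to the loads:
  point load 126 at a = 10.5: Pa²(3L − a)/(6EI) = 72930/EI
  clockwise couple 58 at a = 12.25: M₀a(2L − a)/(2EI) = 5595/EI
  triangular load, peak 37.4 at the free end: 11w₀L⁴/(120EI) = 131703/EI
  δ_0 = 210228/EI
Flexibility coefficient — unit upward force at Q: δ_{QQ} = L³/(3EI) = 914.7/EI.
The prop prevents deflection at Q: R_Q = δ_0/δ_{QQ} = 210228/914.7 = 229.8 kN.
Moment equilibrium about P: M_P = Σ(load moments about P) − R_Q·L = 3824 − 229.8×14 = 606.7 kN·m.

M_P = 606.7 kN·m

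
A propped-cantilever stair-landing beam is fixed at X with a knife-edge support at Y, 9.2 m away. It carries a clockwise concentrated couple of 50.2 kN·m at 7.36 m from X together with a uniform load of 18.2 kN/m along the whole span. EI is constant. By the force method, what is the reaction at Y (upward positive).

Remove the prop at Y; the released (primary) structure is a cantilever built in at X.
Free-end deflection of the primary structure under the applied loading (downward +):
  clockwise couple 50.2 at a = 7.36: M₀a(2L − a)/(2EI) = 2039/EI
  UDL 18.2: wL⁴/(8EI) = 16298/EI
  δ_0 = 18337/EI
Flexibility coefficient — unit upward force at Y: δ_{YY} = L³/(3EI) = 259.6/EI.
Compatibility at Y: δ_0 − R_Y·δ_{YY} = 0, so R_Y = 18337/259.6 = 70.65 kN.

R_Y = 70.65 kN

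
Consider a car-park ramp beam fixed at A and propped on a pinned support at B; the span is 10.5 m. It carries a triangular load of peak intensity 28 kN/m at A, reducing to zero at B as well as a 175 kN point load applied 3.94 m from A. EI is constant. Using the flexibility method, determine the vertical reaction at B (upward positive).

Choose R_B as the redundant. The primary structure is the cantilever fixed at A.
Downward deflection at the released point B due to the loads:
  triangular load, peak 28 at the fixed end: w₀L⁴/(30EI) = 11345/EI
  point load 175 at a = 3.94: Pa²(3L − a)/(6EI) = 12478/EI
  δ_0 = 23823/EI
Flexibility coefficient — unit upward force at B: δ_{BB} = L³/(3EI) = 385.9/EI.
Compatibility at B: δ_0 − R_B·δ_{BB} = 0, so R_B = 23823/385.9 = 61.74 kN.

R_B = 61.74 kN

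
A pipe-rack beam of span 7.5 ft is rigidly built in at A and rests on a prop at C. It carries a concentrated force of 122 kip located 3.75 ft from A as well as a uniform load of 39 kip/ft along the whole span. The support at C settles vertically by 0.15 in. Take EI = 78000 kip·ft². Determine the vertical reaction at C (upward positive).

Choose R_C as the redundant. The primary structure is the cantilever fixed at A.
Downward deflection at the released point C due to the loads:
  point load 122 at a = 3.75: Pa²(3L − a)/(6EI) = 5361/EI
  UDL 39: wL⁴/(8EI) = 15425/EI
  δ_0 = 20786/EI
Flexibility coefficient — unit upward force at C: δ_{CC} = L³/(3EI) = 140.6/EI.
With EI = 78000 kip·ft²: δ_0 = 0.26649 ft and δ_{CC} = 0.001803 ft/kip.
Compatibility — the beam at C must follow the support down by 0.0125 ft: δ_0 − R_C·δ_{CC} = 0.0125, so R_C = (0.26649 − 0.0125)/0.001803 = 140.9 kip.

R_C = 140.9 kip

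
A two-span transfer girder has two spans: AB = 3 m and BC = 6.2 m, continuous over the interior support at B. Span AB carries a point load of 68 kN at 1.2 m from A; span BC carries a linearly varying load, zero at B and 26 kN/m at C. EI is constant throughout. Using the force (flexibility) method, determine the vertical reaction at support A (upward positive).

Release continuity at B by inserting a hinge; the redundant is the internal moment M_B. The primary structure is two simply-supported spans AB and BC.
End slopes at the hinge B, treating each span as simply supported:
  span AB: point load 68 at a = 1.2: Pab(L + a)/(6LEI) = 34.27/EI
  span BC: triangular load, peak 26: 7w₀L³/(360EI) = 120.5/EI
  relative rotation θ_0 = (34.27 + 120.5)/EI = 154.8/EI
A unit hogging moment at B produces rotation L₁/(3EI) + L₂/(3EI) = 3.067/EI.
Compatibility: M_B·(L₁+L₂)/(3EI) = θ_0, giving M_B = 50.47 kN·m (hogging).
Span AB, ΣM about A with M_B applied at B: R_B^{AB}·3 = 81.6 + 50.47, so R_B^{AB} = 44.02 kN and R_A = 68 − 44.02 = 23.98 kN.

R_A = 23.98 kN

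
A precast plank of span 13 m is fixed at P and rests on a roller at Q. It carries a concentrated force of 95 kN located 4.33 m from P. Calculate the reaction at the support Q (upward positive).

R_Q = 14.05 kN

Remove the prop at Q; the released (primary) structure is a cantilever built in at P.
Deflection at Q on the released cantilever, summing each load's contribution:
  point load 95 at a = 4.33: Pa²(3L − a)/(6EI) = 10292/EI
Tip deflection under a unit load at Q: L³/(3EI) = 732.3/EI.
The prop prevents deflection at Q: R_Q = δ_0/δ_{QQ} = 10292/732.3 = 14.05 kN.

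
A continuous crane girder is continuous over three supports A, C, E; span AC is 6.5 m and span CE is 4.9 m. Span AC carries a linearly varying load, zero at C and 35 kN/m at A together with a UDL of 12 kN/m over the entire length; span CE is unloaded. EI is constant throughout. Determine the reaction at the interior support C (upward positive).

Insert a hinge at C; M_C is the redundant, and each span becomes simply supported.
End slopes at the hinge C, treating each span as simply supported:
  span AC: triangular load, peak 35: 7w₀L³/(360EI) = 186.9/EI
  span AC: UDL 12: wL³/(24EI) = 137.3/EI
  relative rotation θ_0 = (324.2 + 0)/EI = 324.2/EI
A unit hogging moment at C produces rotation L₁/(3EI) + L₂/(3EI) = 3.8/EI.
Compatibility: M_C·(L₁+L₂)/(3EI) = θ_0, giving M_C = 85.32 kN·m (hogging).
Span AC, ΣM about A with M_C applied at C: R_C^{AC}·6.5 = 500 + 85.32, so R_C^{AC} = 90.04 kN and R_A = 191.8 − 90.04 = 101.7 kN.
Span CE, ΣM about E: R_C^{CE}·4.9 = 0 + 85.32, so R_C^{CE} = 17.41 kN and R_E = 0 − 17.41 = -17.41 kN.
R_C = 90.04 + 17.41 = 107.5 kN.

R_C = 107.5 kN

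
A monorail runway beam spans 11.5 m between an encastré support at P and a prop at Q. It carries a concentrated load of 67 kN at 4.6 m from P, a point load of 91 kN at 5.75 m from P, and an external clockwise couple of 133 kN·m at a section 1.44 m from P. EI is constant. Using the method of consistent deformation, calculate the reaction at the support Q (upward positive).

Release the roller at Q. Primary structure: cantilever fixed at P.
Downward deflection at the released point Q due to the loads:
  point load 67 at a = 4.6: Pa²(3L − a)/(6EI) = 7065/EI
  point load 91 at a = 5.75: Pa²(3L − a)/(6EI) = 14417/EI
  clockwise couple 133 at a = 1.44: M₀a(2L − a)/(2EI) = 2065/EI
  δ_0 = 23546/EI
Flexibility coefficient — unit upward force at Q: δ_{QQ} = L³/(3EI) = 507/EI.
The prop prevents deflection at Q: R_Q = δ_0/δ_{QQ} = 23546/507 = 46.45 kN.

R_Q = 46.45 kN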